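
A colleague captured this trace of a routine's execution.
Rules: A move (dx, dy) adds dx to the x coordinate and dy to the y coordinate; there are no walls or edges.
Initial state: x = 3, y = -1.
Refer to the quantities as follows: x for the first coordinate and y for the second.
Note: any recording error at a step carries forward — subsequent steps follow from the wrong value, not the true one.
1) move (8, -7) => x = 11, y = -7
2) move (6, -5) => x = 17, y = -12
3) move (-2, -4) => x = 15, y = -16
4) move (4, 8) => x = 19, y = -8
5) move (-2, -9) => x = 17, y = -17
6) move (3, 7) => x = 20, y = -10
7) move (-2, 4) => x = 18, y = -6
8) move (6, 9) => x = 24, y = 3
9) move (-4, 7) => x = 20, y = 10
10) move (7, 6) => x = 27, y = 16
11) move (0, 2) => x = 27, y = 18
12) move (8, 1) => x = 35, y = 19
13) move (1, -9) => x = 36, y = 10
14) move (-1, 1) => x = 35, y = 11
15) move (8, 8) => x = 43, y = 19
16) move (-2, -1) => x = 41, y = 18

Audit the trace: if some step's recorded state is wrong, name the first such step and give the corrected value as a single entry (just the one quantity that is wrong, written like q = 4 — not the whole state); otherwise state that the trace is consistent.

step 1, y = -8

Step 1: x = 3 + (8) = 11, y = -1 + (-7) = -8 — not what was recorded.
Conclusion: step 1 carries the first error; the entry should be y = -8.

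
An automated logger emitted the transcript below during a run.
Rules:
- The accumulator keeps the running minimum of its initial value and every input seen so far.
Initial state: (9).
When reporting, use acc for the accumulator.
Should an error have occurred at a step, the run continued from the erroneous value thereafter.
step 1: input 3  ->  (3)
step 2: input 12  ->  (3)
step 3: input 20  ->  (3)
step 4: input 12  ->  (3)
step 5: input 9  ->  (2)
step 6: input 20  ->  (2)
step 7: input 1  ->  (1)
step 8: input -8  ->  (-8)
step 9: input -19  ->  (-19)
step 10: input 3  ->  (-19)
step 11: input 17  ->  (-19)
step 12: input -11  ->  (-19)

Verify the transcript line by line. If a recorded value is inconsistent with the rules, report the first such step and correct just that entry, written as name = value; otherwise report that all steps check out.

Recomputing the run from the initial state:
step 1: acc = 3
step 2: acc = 3
step 3: acc = 3
step 4: acc = 3
step 5: acc = 3
step 6: acc = 3
step 7: acc = 1
step 8: acc = -8
step 9: acc = -19
step 10: acc = -19
step 11: acc = -19
step 12: acc = -19
The first disagreement with the transcript is at step 5, where the value should be acc = 3.

step 5, acc = 3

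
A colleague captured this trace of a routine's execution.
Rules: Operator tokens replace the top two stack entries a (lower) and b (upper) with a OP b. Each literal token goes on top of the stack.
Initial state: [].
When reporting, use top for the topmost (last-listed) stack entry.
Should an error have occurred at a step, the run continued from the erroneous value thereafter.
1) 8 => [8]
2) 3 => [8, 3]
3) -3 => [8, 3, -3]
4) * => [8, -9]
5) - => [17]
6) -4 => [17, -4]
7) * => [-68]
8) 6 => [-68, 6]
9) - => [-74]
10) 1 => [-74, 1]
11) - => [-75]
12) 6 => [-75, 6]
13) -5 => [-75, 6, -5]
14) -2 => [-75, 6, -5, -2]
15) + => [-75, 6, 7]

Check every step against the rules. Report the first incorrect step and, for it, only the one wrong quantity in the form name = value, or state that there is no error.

step 1: push 8: top = 8 -> exactly as logged
step 2: push 3: top = 3 -> exactly as logged
step 3: push -3: top = -3 -> exactly as logged
step 4: 3 * -3 = -9 -> consistent with the trace
step 5: 8 - -9 = 17 -> in agreement
step 6: push -4: top = -4 -> agrees with the trace
step 7: 17 * -4 = -68 -> confirmed correct
step 8: push 6: top = 6 -> confirmed correct
step 9: -68 - 6 = -74 -> agrees with the trace
step 10: push 1: top = 1 -> checks out
step 11: -74 - 1 = -75 -> no discrepancy
step 12: push 6: top = 6 -> in agreement
step 13: push -5: top = -5 -> no discrepancy
step 14: push -2: top = -2 -> agrees with the trace
step 15: -5 + -2 = -7 -> this is not what the trace shows
Step 15 is the first one off; corrected, top = -7.

step 15, top = -7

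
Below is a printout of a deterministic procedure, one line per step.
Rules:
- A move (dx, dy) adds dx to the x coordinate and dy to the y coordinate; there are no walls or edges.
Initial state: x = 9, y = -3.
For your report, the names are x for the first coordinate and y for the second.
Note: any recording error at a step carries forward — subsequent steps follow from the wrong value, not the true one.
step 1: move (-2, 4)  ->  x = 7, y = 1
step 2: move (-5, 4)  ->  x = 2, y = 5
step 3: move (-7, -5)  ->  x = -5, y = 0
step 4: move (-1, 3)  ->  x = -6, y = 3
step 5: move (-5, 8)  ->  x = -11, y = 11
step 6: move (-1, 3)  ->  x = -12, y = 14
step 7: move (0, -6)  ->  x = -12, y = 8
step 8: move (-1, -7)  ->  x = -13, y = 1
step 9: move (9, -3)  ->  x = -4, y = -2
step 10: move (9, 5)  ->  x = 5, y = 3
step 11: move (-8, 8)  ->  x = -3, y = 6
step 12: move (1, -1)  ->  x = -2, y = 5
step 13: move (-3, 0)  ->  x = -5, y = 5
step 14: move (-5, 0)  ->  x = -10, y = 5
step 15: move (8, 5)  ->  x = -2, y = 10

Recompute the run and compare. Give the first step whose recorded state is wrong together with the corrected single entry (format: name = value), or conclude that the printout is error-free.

Recomputing the run from the initial state:
step 1: x = 7, y = 1
step 2: x = 2, y = 5
step 3: x = -5, y = 0
step 4: x = -6, y = 3
step 5: x = -11, y = 11
step 6: x = -12, y = 14
step 7: x = -12, y = 8
step 8: x = -13, y = 1
step 9: x = -4, y = -2
step 10: x = 5, y = 3
step 11: x = -3, y = 11
step 12: x = -2, y = 10
step 13: x = -5, y = 10
step 14: x = -10, y = 10
step 15: x = -2, y = 15
The first disagreement with the printout is at step 11, where the value should be y = 11.

step 11, y = 11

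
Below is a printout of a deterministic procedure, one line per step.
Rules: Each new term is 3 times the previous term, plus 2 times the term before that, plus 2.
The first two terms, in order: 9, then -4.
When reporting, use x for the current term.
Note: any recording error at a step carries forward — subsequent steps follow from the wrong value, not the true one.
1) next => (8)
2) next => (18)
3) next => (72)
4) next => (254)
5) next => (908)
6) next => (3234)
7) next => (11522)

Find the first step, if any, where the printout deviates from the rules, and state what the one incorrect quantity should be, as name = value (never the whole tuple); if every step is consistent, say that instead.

step 7, x = 11520

1. x = 3*(-4) + (2)*(9) + (2) = 8 (checks out)
2. x = 3*(8) + (2)*(-4) + (2) = 18 (confirmed correct)
3. x = 3*(18) + (2)*(8) + (2) = 72 (exactly as logged)
4. x = 3*(72) + (2)*(18) + (2) = 254 (in agreement)
5. x = 3*(254) + (2)*(72) + (2) = 908 (confirmed correct)
6. x = 3*(908) + (2)*(254) + (2) = 3234 (same as recorded)
7. x = 3*(3234) + (2)*(908) + (2) = 11520 (first mismatch against the printout)
So the first discrepancy is step 7, where the right value is x = 11520.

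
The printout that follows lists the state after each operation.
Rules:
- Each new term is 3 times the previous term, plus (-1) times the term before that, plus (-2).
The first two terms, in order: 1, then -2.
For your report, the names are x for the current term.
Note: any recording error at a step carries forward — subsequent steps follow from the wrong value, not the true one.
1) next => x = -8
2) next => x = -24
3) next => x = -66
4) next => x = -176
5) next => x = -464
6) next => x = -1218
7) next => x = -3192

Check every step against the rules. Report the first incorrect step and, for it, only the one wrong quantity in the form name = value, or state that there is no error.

step 1, x = -9

1. x = 3*(-2) + (-1)*(1) + (-2) = -9 (this is not what the printout shows)
The earliest wrong entry is at step 1: it should read x = -9.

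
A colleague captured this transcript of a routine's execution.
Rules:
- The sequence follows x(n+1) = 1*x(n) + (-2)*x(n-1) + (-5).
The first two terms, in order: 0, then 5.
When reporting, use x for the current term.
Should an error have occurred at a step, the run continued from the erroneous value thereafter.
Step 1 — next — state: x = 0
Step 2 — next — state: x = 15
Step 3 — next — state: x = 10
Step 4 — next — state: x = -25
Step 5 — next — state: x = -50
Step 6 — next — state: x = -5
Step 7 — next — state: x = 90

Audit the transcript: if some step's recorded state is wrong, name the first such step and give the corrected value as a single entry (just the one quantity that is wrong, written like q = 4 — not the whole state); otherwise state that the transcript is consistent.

step 2, x = -15

1. x = 1*(5) + (-2)*(0) + (-5) = 0 (same as recorded)
2. x = 1*(0) + (-2)*(5) + (-5) = -15 (the transcript has a different value)
That makes step 2 the first incorrect line — x = -15 is what it should show.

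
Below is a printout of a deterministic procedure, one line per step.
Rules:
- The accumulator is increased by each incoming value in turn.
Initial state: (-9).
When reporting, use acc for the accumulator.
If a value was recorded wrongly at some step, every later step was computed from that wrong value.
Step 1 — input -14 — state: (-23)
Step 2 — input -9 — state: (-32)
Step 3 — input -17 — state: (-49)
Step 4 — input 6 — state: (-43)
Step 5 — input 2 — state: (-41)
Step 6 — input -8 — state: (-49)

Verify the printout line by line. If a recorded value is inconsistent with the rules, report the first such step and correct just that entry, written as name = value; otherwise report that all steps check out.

no error

Recomputing the run from the initial state:
step 1: acc = -23
step 2: acc = -32
step 3: acc = -49
step 4: acc = -43
step 5: acc = -41
step 6: acc = -49
This matches the printout at every step.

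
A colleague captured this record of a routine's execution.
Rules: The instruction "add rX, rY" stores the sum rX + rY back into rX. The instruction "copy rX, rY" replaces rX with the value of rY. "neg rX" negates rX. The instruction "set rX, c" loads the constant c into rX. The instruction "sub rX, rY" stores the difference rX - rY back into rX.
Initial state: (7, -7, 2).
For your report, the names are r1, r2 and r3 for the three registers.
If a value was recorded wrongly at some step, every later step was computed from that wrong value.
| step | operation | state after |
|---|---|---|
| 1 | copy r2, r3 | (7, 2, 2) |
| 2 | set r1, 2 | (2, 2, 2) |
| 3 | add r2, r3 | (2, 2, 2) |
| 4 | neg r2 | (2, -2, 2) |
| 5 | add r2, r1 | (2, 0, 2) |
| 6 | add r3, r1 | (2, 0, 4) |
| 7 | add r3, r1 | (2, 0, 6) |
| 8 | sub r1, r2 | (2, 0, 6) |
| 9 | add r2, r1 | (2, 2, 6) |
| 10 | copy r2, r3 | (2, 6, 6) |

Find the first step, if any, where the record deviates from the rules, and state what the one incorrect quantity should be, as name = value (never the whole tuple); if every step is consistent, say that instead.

Recomputing the run from the initial state:
step 1: r1 = 7, r2 = 2, r3 = 2
step 2: r1 = 2, r2 = 2, r3 = 2
step 3: r1 = 2, r2 = 4, r3 = 2
step 4: r1 = 2, r2 = -4, r3 = 2
step 5: r1 = 2, r2 = -2, r3 = 2
step 6: r1 = 2, r2 = -2, r3 = 4
step 7: r1 = 2, r2 = -2, r3 = 6
step 8: r1 = 4, r2 = -2, r3 = 6
step 9: r1 = 4, r2 = 2, r3 = 6
step 10: r1 = 4, r2 = 6, r3 = 6
The first disagreement with the record is at step 3, where the value should be r2 = 4.

step 3, r2 = 4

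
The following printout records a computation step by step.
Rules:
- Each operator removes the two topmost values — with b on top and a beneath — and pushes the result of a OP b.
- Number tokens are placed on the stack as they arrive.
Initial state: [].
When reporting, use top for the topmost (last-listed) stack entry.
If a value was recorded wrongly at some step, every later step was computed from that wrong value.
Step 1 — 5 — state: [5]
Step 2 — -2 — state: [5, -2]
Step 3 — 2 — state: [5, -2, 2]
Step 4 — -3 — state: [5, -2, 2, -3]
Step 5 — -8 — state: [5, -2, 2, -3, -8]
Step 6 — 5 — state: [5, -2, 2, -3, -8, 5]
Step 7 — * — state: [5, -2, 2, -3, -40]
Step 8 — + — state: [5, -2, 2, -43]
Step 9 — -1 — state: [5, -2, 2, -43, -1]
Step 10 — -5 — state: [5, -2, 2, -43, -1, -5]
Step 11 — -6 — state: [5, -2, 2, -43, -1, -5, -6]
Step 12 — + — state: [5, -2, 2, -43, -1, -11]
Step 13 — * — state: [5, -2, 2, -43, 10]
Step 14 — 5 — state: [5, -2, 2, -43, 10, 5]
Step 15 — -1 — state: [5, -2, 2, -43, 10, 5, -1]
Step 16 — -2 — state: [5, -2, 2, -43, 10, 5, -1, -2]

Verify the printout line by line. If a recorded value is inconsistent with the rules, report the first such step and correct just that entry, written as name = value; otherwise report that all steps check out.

Recomputing the run from the initial state:
step 1: [5]
step 2: [5, -2]
step 3: [5, -2, 2]
step 4: [5, -2, 2, -3]
step 5: [5, -2, 2, -3, -8]
step 6: [5, -2, 2, -3, -8, 5]
step 7: [5, -2, 2, -3, -40]
step 8: [5, -2, 2, -43]
step 9: [5, -2, 2, -43, -1]
step 10: [5, -2, 2, -43, -1, -5]
step 11: [5, -2, 2, -43, -1, -5, -6]
step 12: [5, -2, 2, -43, -1, -11]
step 13: [5, -2, 2, -43, 11]
step 14: [5, -2, 2, -43, 11, 5]
step 15: [5, -2, 2, -43, 11, 5, -1]
step 16: [5, -2, 2, -43, 11, 5, -1, -2]
The first disagreement with the printout is at step 13, where the value should be top = 11.

step 13, top = 11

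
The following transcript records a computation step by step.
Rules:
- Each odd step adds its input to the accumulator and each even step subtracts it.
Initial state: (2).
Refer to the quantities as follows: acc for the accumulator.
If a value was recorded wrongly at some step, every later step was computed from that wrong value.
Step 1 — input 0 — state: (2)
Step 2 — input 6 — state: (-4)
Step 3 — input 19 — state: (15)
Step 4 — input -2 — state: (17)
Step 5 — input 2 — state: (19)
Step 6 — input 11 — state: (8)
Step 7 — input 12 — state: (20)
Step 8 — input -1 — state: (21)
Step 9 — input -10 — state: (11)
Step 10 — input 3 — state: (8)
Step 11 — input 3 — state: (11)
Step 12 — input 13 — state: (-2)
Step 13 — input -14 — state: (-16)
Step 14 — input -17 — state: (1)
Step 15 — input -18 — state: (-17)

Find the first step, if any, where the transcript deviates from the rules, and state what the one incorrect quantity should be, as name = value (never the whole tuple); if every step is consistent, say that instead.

Recomputing the run from the initial state:
step 1: acc = 2
step 2: acc = -4
step 3: acc = 15
step 4: acc = 17
step 5: acc = 19
step 6: acc = 8
step 7: acc = 20
step 8: acc = 21
step 9: acc = 11
step 10: acc = 8
step 11: acc = 11
step 12: acc = -2
step 13: acc = -16
step 14: acc = 1
step 15: acc = -17
This matches the transcript at every step.

no error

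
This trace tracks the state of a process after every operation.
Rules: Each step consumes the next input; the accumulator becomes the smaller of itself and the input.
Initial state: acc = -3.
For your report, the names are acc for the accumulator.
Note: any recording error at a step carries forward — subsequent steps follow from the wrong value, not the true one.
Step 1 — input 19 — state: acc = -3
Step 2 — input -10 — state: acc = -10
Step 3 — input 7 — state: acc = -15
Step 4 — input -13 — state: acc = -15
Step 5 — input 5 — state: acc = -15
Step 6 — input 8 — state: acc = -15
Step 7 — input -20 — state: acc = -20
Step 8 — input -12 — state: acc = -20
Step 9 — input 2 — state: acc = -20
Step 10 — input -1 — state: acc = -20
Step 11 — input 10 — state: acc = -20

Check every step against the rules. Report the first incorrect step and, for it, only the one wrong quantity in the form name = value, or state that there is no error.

Step 1: acc = min(-3, 19) = -3 — confirmed correct.
Step 2: acc = min(-3, -10) = -10 — in agreement.
Step 3: acc = min(-10, 7) = -10 — not what was recorded.
First incorrect step: 3; the correct value is acc = -10.

step 3, acc = -10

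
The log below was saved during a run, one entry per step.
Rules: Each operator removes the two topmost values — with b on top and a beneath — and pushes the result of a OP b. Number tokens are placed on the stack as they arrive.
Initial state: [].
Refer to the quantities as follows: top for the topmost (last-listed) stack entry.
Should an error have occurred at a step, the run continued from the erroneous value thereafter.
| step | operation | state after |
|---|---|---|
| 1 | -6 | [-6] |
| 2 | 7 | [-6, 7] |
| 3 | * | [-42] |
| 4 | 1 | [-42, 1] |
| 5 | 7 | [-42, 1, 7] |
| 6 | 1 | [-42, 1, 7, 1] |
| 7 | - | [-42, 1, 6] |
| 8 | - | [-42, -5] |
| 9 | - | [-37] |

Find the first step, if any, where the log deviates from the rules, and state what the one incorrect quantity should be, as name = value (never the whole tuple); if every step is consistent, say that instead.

no error

1. push -6: top = -6 (same as recorded)
2. push 7: top = 7 (same as recorded)
3. -6 * 7 = -42 (consistent with the log)
4. push 1: top = 1 (in agreement)
5. push 7: top = 7 (exactly as logged)
6. push 1: top = 1 (exactly as logged)
7. 7 - 1 = 6 (agrees with the log)
8. 1 - 6 = -5 (agrees with the log)
9. -42 - -5 = -37 (agrees with the log)
All entries verified; no error found.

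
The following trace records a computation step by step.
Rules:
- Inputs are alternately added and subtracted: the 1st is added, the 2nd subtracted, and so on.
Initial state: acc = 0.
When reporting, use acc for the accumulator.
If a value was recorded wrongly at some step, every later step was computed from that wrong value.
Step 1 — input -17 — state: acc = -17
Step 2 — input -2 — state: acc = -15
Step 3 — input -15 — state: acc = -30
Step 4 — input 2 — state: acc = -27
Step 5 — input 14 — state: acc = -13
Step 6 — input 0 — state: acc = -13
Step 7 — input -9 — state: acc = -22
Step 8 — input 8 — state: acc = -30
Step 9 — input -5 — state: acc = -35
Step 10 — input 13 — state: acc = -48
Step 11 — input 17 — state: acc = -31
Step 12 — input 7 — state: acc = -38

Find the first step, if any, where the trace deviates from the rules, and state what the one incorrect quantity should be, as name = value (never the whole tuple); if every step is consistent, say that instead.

step 4, acc = -32

1. acc = 0 + -17 = -17 (confirmed correct)
2. acc = -17 - -2 = -15 (verified)
3. acc = -15 + -15 = -30 (matches)
4. acc = -30 - 2 = -32 (the trace disagrees here)
First incorrect step: 4; the correct value is acc = -32.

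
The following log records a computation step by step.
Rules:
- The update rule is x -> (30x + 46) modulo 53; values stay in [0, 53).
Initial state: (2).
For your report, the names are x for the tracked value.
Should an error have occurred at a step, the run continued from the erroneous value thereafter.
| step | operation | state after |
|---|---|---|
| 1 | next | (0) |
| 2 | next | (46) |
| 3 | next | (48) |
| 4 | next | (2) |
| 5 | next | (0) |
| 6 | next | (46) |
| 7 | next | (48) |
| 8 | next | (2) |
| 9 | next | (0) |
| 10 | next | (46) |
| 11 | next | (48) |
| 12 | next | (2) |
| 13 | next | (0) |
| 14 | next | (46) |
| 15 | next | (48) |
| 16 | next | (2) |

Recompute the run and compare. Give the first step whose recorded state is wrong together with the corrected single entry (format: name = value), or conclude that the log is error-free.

Step 1: x = (30*2 + 46) mod 53 = 0 — in agreement.
Step 2: x = (30*0 + 46) mod 53 = 46 — matches.
Step 3: x = (30*46 + 46) mod 53 = 48 — no discrepancy.
Step 4: x = (30*48 + 46) mod 53 = 2 — agrees with the log.
Step 5: x = (30*2 + 46) mod 53 = 0 — in agreement.
Step 6: x = (30*0 + 46) mod 53 = 46 — verified.
Step 7: x = (30*46 + 46) mod 53 = 48 — same as recorded.
Step 8: x = (30*48 + 46) mod 53 = 2 — checks out.
Step 9: x = (30*2 + 46) mod 53 = 0 — exactly as logged.
Step 10: x = (30*0 + 46) mod 53 = 46 — no discrepancy.
Step 11: x = (30*46 + 46) mod 53 = 48 — consistent with the log.
Step 12: x = (30*48 + 46) mod 53 = 2 — same as recorded.
Step 13: x = (30*2 + 46) mod 53 = 0 — same as recorded.
Step 14: x = (30*0 + 46) mod 53 = 46 — exactly as logged.
Step 15: x = (30*46 + 46) mod 53 = 48 — no discrepancy.
Step 16: x = (30*48 + 46) mod 53 = 2 — consistent with the log.
All entries verified; no error found.

no error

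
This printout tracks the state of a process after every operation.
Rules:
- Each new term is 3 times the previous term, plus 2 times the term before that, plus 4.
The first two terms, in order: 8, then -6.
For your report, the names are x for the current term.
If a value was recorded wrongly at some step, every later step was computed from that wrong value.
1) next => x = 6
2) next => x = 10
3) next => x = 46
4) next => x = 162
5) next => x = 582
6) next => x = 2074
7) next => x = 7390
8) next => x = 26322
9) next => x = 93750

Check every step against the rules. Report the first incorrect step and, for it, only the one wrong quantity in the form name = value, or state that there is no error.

Recomputing the run from the initial state:
step 1: x = 2
step 2: x = -2
step 3: x = 2
step 4: x = 6
step 5: x = 26
step 6: x = 94
step 7: x = 338
step 8: x = 1206
step 9: x = 4298
The first disagreement with the printout is at step 1, where the value should be x = 2.

step 1, x = 2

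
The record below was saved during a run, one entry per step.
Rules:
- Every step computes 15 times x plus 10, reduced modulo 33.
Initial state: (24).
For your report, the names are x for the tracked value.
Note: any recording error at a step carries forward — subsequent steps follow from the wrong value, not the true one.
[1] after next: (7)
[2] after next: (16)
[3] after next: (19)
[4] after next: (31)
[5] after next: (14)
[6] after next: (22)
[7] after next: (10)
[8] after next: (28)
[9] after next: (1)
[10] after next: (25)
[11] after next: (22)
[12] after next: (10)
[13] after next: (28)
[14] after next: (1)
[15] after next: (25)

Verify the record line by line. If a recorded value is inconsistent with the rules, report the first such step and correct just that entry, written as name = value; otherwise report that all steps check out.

Recomputing the run from the initial state:
step 1: x = 7
step 2: x = 16
step 3: x = 19
step 4: x = 31
step 5: x = 13
step 6: x = 7
step 7: x = 16
step 8: x = 19
step 9: x = 31
step 10: x = 13
step 11: x = 7
step 12: x = 16
step 13: x = 19
step 14: x = 31
step 15: x = 13
The first disagreement with the record is at step 5, where the value should be x = 13.

step 5, x = 13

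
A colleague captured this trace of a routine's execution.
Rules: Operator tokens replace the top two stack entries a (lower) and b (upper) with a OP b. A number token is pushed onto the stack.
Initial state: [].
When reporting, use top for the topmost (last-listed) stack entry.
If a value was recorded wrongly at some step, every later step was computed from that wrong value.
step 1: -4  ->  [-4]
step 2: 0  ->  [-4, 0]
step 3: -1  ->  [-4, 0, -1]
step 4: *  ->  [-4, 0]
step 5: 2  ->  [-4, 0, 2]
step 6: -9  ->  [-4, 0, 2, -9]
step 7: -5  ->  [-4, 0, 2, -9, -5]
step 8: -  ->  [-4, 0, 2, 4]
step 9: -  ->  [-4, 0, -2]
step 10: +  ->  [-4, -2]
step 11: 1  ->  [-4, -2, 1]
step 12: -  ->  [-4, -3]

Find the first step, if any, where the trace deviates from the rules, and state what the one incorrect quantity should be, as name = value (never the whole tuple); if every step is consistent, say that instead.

step 8, top = -4

Recomputing the run from the initial state:
step 1: [-4]
step 2: [-4, 0]
step 3: [-4, 0, -1]
step 4: [-4, 0]
step 5: [-4, 0, 2]
step 6: [-4, 0, 2, -9]
step 7: [-4, 0, 2, -9, -5]
step 8: [-4, 0, 2, -4]
step 9: [-4, 0, 6]
step 10: [-4, 6]
step 11: [-4, 6, 1]
step 12: [-4, 5]
The first disagreement with the trace is at step 8, where the value should be top = -4.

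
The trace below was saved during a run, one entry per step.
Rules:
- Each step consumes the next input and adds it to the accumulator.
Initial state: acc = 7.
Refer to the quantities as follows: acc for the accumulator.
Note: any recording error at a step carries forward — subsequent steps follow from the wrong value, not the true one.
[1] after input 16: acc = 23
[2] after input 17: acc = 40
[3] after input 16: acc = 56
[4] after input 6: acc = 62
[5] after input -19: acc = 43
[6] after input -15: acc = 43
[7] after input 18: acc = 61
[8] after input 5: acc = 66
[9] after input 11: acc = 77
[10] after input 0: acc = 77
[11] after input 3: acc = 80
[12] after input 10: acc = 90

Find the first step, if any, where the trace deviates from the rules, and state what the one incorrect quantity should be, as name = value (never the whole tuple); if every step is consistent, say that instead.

Step 1: acc = 7 + 16 = 23 — matches.
Step 2: acc = 23 + 17 = 40 — consistent with the trace.
Step 3: acc = 40 + 16 = 56 — exactly as logged.
Step 4: acc = 56 + 6 = 62 — exactly as logged.
Step 5: acc = 62 + -19 = 43 — consistent with the trace.
Step 6: acc = 43 + -15 = 28 — not what was recorded.
Step 6 is the first one off; corrected, acc = 28.

step 6, acc = 28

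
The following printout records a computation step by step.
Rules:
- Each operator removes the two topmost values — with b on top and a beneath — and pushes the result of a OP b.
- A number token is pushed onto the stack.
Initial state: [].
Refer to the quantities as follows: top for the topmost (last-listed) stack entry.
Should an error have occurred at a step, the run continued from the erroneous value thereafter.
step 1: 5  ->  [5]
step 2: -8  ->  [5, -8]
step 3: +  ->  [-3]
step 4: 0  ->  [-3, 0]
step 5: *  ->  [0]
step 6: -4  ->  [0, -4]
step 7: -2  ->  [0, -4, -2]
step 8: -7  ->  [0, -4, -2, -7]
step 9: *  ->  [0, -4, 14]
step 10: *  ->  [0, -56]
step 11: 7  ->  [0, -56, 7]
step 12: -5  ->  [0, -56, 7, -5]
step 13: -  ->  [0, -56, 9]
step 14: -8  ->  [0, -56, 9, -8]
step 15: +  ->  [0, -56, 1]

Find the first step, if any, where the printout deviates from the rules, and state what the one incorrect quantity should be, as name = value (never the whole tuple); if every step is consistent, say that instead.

1. push 5: top = 5 (agrees with the printout)
2. push -8: top = -8 (matches)
3. 5 + -8 = -3 (confirmed correct)
4. push 0: top = 0 (agrees with the printout)
5. -3 * 0 = 0 (matches)
6. push -4: top = -4 (consistent with the printout)
7. push -2: top = -2 (confirmed correct)
8. push -7: top = -7 (consistent with the printout)
9. -2 * -7 = 14 (in agreement)
10. -4 * 14 = -56 (checks out)
11. push 7: top = 7 (consistent with the printout)
12. push -5: top = -5 (no discrepancy)
13. 7 - -5 = 12 (a discrepancy with the printout)
First deviation found at step 13; the corrected entry is top = 12.

step 13, top = 12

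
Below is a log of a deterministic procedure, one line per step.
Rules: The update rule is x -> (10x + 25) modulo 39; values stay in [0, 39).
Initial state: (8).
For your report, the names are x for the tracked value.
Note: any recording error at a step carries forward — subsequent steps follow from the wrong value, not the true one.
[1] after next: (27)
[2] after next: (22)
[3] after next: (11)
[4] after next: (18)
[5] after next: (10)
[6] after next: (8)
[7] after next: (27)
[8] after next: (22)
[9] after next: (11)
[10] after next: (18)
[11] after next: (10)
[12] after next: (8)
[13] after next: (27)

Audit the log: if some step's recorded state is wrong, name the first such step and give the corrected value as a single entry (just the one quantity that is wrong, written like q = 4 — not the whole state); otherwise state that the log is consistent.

no error

Step 1: x = (10*8 + 25) mod 39 = 27 — confirmed correct.
Step 2: x = (10*27 + 25) mod 39 = 22 — exactly as logged.
Step 3: x = (10*22 + 25) mod 39 = 11 — consistent with the log.
Step 4: x = (10*11 + 25) mod 39 = 18 — verified.
Step 5: x = (10*18 + 25) mod 39 = 10 — matches.
Step 6: x = (10*10 + 25) mod 39 = 8 — consistent with the log.
Step 7: x = (10*8 + 25) mod 39 = 27 — same as recorded.
Step 8: x = (10*27 + 25) mod 39 = 22 — matches.
Step 9: x = (10*22 + 25) mod 39 = 11 — confirmed correct.
Step 10: x = (10*11 + 25) mod 39 = 18 — exactly as logged.
Step 11: x = (10*18 + 25) mod 39 = 10 — exactly as logged.
Step 12: x = (10*10 + 25) mod 39 = 8 — confirmed correct.
Step 13: x = (10*8 + 25) mod 39 = 27 — in agreement.
No step deviates from the rules.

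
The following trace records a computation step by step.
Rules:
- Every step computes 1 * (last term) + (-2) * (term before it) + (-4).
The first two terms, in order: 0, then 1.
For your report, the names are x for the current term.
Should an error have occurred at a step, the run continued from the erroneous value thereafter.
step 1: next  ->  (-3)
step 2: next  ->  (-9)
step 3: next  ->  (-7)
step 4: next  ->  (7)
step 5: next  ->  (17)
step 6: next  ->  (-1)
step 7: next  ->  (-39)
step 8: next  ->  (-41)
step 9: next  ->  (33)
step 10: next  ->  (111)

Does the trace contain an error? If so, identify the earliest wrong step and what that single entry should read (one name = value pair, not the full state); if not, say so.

step 1: x = 1*(1) + (-2)*(0) + (-4) = -3 -> no discrepancy
step 2: x = 1*(-3) + (-2)*(1) + (-4) = -9 -> in agreement
step 3: x = 1*(-9) + (-2)*(-3) + (-4) = -7 -> consistent with the trace
step 4: x = 1*(-7) + (-2)*(-9) + (-4) = 7 -> exactly as logged
step 5: x = 1*(7) + (-2)*(-7) + (-4) = 17 -> confirmed correct
step 6: x = 1*(17) + (-2)*(7) + (-4) = -1 -> same as recorded
step 7: x = 1*(-1) + (-2)*(17) + (-4) = -39 -> checks out
step 8: x = 1*(-39) + (-2)*(-1) + (-4) = -41 -> same as recorded
step 9: x = 1*(-41) + (-2)*(-39) + (-4) = 33 -> same as recorded
step 10: x = 1*(33) + (-2)*(-41) + (-4) = 111 -> consistent with the trace
No step deviates from the rules.

no error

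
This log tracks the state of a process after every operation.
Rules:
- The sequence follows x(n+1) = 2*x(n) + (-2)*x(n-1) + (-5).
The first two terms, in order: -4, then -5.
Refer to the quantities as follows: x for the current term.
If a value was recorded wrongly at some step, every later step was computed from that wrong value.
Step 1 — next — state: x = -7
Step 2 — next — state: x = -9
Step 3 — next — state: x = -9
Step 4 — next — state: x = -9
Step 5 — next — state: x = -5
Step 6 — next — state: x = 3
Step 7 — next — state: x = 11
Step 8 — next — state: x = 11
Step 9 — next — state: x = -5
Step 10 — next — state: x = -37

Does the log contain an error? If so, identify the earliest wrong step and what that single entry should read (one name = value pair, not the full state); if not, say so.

Recomputing the run from the initial state:
step 1: x = -7
step 2: x = -9
step 3: x = -9
step 4: x = -5
step 5: x = 3
step 6: x = 11
step 7: x = 11
step 8: x = -5
step 9: x = -37
step 10: x = -69
The first disagreement with the log is at step 4, where the value should be x = -5.

step 4, x = -5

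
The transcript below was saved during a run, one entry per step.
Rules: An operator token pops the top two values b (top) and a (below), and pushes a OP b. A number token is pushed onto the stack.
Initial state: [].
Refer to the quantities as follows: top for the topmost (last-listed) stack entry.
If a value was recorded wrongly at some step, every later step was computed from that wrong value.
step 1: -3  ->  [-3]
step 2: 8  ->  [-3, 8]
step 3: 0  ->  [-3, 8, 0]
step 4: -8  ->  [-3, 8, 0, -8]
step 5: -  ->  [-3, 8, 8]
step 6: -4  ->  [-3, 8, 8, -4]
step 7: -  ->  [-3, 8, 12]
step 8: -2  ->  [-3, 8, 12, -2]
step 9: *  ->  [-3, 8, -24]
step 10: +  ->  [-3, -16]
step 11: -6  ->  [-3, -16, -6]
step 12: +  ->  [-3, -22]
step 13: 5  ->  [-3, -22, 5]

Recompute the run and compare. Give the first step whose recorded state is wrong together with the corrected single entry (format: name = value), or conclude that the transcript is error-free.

no error

Recomputing the run from the initial state:
step 1: [-3]
step 2: [-3, 8]
step 3: [-3, 8, 0]
step 4: [-3, 8, 0, -8]
step 5: [-3, 8, 8]
step 6: [-3, 8, 8, -4]
step 7: [-3, 8, 12]
step 8: [-3, 8, 12, -2]
step 9: [-3, 8, -24]
step 10: [-3, -16]
step 11: [-3, -16, -6]
step 12: [-3, -22]
step 13: [-3, -22, 5]
This matches the transcript at every step.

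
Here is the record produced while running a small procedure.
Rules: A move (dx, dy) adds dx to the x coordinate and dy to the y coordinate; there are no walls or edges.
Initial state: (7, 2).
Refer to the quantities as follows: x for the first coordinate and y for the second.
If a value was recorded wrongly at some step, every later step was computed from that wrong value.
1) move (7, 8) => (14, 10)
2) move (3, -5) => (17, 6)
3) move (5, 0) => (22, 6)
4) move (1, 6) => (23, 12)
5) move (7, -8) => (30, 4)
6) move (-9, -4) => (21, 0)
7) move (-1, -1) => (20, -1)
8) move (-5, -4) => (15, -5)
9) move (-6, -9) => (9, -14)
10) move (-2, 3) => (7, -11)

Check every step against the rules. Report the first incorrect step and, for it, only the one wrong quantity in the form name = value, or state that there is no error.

Recomputing the run from the initial state:
step 1: x = 14, y = 10
step 2: x = 17, y = 5
step 3: x = 22, y = 5
step 4: x = 23, y = 11
step 5: x = 30, y = 3
step 6: x = 21, y = -1
step 7: x = 20, y = -2
step 8: x = 15, y = -6
step 9: x = 9, y = -15
step 10: x = 7, y = -12
The first disagreement with the record is at step 2, where the value should be y = 5.

step 2, y = 5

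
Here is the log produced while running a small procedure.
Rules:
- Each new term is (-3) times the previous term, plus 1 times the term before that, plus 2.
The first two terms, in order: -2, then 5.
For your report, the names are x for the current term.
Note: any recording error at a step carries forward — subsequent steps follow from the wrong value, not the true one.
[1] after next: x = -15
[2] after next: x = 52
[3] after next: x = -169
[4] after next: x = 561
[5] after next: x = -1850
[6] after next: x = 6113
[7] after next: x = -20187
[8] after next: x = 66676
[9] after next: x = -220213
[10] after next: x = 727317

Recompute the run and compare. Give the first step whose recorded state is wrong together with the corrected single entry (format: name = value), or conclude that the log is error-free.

1. x = -3*(5) + (1)*(-2) + (2) = -15 (verified)
2. x = -3*(-15) + (1)*(5) + (2) = 52 (agrees with the log)
3. x = -3*(52) + (1)*(-15) + (2) = -169 (matches)
4. x = -3*(-169) + (1)*(52) + (2) = 561 (no discrepancy)
5. x = -3*(561) + (1)*(-169) + (2) = -1850 (consistent with the log)
6. x = -3*(-1850) + (1)*(561) + (2) = 6113 (no discrepancy)
7. x = -3*(6113) + (1)*(-1850) + (2) = -20187 (verified)
8. x = -3*(-20187) + (1)*(6113) + (2) = 66676 (checks out)
9. x = -3*(66676) + (1)*(-20187) + (2) = -220213 (verified)
10. x = -3*(-220213) + (1)*(66676) + (2) = 727317 (agrees with the log)
The whole run recomputes cleanly — no discrepancies.

no error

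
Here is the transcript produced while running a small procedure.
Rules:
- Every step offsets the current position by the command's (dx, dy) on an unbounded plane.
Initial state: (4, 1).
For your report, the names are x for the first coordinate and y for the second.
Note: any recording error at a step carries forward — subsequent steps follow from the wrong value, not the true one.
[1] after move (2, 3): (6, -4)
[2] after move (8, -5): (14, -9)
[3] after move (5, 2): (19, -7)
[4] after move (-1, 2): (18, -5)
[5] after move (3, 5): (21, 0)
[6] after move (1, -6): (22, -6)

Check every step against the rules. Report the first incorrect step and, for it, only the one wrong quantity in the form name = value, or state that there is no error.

step 1: x = 4 + (2) = 6, y = 1 + (3) = 4 -> a discrepancy with the transcript
That makes step 1 the first incorrect line — y = 4 is what it should show.

step 1, y = 4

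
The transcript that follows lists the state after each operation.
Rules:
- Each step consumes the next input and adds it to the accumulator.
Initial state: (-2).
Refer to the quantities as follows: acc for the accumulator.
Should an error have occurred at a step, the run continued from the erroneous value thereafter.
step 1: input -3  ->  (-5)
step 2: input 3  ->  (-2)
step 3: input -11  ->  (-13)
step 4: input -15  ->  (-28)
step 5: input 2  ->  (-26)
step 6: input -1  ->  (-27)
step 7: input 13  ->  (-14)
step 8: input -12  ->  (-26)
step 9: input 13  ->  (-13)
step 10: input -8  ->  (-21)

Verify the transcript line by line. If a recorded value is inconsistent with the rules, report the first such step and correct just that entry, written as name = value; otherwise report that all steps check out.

no error

Recomputing the run from the initial state:
step 1: acc = -5
step 2: acc = -2
step 3: acc = -13
step 4: acc = -28
step 5: acc = -26
step 6: acc = -27
step 7: acc = -14
step 8: acc = -26
step 9: acc = -13
step 10: acc = -21
This matches the transcript at every step.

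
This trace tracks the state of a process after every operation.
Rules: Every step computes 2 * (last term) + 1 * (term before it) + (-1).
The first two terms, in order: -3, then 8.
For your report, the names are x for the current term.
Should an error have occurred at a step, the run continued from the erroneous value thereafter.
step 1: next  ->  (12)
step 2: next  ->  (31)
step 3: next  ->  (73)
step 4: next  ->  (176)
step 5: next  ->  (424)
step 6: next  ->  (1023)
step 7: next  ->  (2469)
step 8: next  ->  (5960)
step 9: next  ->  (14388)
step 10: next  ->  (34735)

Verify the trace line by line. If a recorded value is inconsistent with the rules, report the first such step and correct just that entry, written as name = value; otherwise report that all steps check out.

Recomputing the run from the initial state:
step 1: x = 12
step 2: x = 31
step 3: x = 73
step 4: x = 176
step 5: x = 424
step 6: x = 1023
step 7: x = 2469
step 8: x = 5960
step 9: x = 14388
step 10: x = 34735
This matches the trace at every step.

no error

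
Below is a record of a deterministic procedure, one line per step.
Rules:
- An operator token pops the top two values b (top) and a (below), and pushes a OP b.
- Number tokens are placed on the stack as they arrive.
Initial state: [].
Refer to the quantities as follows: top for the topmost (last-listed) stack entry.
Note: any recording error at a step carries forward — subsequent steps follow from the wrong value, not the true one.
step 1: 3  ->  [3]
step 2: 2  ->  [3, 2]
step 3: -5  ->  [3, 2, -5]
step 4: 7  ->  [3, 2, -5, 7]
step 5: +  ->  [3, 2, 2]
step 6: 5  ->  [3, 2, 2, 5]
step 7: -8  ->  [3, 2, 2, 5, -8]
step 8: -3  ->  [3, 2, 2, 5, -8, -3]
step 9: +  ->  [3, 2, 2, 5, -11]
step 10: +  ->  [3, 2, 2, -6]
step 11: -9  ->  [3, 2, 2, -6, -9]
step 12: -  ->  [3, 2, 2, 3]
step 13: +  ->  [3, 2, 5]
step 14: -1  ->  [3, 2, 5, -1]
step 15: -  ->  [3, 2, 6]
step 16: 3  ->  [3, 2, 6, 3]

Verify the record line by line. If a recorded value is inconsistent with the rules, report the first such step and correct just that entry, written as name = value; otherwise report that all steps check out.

Recomputing the run from the initial state:
step 1: [3]
step 2: [3, 2]
step 3: [3, 2, -5]
step 4: [3, 2, -5, 7]
step 5: [3, 2, 2]
step 6: [3, 2, 2, 5]
step 7: [3, 2, 2, 5, -8]
step 8: [3, 2, 2, 5, -8, -3]
step 9: [3, 2, 2, 5, -11]
step 10: [3, 2, 2, -6]
step 11: [3, 2, 2, -6, -9]
step 12: [3, 2, 2, 3]
step 13: [3, 2, 5]
step 14: [3, 2, 5, -1]
step 15: [3, 2, 6]
step 16: [3, 2, 6, 3]
This matches the record at every step.

no error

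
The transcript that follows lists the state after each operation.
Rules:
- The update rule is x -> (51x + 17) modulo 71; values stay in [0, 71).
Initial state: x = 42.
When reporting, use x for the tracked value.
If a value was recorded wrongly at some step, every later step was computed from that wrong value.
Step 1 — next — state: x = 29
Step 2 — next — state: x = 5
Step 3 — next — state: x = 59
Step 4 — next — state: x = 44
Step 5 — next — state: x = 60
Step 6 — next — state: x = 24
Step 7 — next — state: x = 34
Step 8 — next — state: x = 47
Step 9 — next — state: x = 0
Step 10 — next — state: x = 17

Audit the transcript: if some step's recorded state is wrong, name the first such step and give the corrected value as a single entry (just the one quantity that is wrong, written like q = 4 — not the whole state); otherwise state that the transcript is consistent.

no error

Recomputing the run from the initial state:
step 1: x = 29
step 2: x = 5
step 3: x = 59
step 4: x = 44
step 5: x = 60
step 6: x = 24
step 7: x = 34
step 8: x = 47
step 9: x = 0
step 10: x = 17
This matches the transcript at every step.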